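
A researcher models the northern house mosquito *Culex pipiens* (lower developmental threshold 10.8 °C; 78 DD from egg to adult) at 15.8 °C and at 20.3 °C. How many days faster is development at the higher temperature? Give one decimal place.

At 15.8 °C: 78 / (15.8 − 10.8) = 78 / 5.0 = 15.600 d.
At 20.3 °C: 78 / (20.3 − 10.8) = 78 / 9.5 = 8.211 d.
Difference = |15.600 − 8.211| = 7.389 ≈ 7.4 days.

7.4 days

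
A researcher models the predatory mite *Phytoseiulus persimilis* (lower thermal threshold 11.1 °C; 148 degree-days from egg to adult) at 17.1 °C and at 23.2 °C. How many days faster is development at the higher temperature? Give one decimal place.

12.4 days

At 17.1 °C: 148 / (17.1 − 11.1) = 148 / 6.0 = 24.667 d.
At 23.2 °C: 148 / (23.2 − 11.1) = 148 / 12.1 = 12.231 d.
Difference = |24.667 − 12.231| = 12.435 ≈ 12.4 days.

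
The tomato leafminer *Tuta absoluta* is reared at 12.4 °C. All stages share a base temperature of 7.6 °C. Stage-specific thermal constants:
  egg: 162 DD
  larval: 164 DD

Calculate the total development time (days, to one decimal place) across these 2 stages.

67.9 days

Daily accumulation at 12.4 °C = 12.4 − 7.6 = 4.8 DD/day.
Total K = 162 + 164 = 326 DD.
Total duration = 326 / 4.8 = 67.917 ≈ 67.9 days.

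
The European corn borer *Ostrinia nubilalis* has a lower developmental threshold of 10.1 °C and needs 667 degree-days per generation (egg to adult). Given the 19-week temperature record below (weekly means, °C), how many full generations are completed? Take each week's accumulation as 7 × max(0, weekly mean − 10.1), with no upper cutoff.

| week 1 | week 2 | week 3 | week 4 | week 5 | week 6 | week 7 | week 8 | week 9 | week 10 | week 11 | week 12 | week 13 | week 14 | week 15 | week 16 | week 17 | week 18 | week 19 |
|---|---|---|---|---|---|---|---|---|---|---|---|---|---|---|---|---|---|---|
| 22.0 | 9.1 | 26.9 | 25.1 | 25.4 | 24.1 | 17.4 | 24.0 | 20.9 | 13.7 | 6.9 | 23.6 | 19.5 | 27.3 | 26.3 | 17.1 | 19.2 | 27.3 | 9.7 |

2 generations

Weekly DD (7 × max(0, T̄ − 10.1)): 83.3, 0.0, 117.6, 105.0, 107.1, 98.0, 51.1, 97.3, 75.6, 25.2, 0.0, 94.5, 65.8, 120.4, 113.4, 49.0, 63.7, 120.4, 0.0.
Season total = 1387.4 DD.
Complete generations = ⌊1387.4 / 667⌋ = 2.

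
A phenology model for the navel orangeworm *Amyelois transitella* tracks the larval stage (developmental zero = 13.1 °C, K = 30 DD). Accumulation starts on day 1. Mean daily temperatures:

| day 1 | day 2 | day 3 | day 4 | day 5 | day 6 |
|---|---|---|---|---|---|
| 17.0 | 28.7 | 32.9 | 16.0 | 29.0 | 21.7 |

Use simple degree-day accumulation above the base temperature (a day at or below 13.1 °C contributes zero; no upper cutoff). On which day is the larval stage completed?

Daily DD above 13.1 °C: 3.9, 15.6, 19.8, 2.9, 15.9, 8.6.
Cumulative: 3.9, 19.5, 39.3, 42.2, 58.1, 66.7.
The total first reaches 30 DD on day 3.

day 3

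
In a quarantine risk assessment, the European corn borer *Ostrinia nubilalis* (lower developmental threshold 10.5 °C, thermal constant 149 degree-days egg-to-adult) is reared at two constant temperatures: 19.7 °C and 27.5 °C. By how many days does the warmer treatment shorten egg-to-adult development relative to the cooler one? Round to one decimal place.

7.4 days

At 19.7 °C: 149 / (19.7 − 10.5) = 149 / 9.2 = 16.196 d.
At 27.5 °C: 149 / (27.5 − 10.5) = 149 / 17.0 = 8.765 d.
Difference = |16.196 − 8.765| = 7.431 ≈ 7.4 days.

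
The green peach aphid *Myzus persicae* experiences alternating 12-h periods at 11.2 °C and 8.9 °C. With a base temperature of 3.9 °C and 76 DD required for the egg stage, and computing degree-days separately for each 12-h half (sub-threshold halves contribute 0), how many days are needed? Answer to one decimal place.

12.4 days

Day half: max(0, 11.2 − 3.9) × 0.5 = 7.3 × 0.5 = 3.65 DD.
Night half: max(0, 8.9 − 3.9) × 0.5 = 5.0 × 0.5 = 2.50 DD.
Per 24 h: 6.15 DD/day.
Duration = 76 / 6.15 = 12.358 ≈ 12.4 days.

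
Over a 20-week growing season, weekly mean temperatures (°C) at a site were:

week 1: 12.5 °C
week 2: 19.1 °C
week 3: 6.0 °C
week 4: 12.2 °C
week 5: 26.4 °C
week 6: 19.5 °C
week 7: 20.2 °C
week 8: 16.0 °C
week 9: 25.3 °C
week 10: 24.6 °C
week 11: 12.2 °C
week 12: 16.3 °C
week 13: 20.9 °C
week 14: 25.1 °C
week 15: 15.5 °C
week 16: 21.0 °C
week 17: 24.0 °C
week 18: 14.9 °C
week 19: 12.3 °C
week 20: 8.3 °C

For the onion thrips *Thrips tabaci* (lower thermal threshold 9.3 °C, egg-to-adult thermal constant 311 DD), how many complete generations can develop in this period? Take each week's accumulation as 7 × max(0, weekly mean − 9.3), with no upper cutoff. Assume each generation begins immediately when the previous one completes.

Weekly DD (7 × max(0, T̄ − 9.3)): 22.4, 68.6, 0.0, 20.3, 119.7, 71.4, 76.3, 46.9, 112.0, 107.1, 20.3, 49.0, 81.2, 110.6, 43.4, 81.9, 102.9, 39.2, 21.0, 0.0.
Season total = 1194.2 DD.
Complete generations = ⌊1194.2 / 311⌋ = 3.

3 generations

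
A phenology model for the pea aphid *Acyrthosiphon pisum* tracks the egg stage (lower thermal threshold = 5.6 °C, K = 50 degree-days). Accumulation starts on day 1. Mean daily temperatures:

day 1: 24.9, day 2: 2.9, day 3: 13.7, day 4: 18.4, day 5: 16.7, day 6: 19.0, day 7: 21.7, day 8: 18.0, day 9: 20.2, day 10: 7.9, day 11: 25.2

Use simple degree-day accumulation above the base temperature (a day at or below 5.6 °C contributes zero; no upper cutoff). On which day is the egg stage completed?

day 5

Daily DD above 5.6 °C: 19.3, 0.0, 8.1, 12.8, 11.1, 13.4, 16.1, 12.4, 14.6, 2.3, 19.6.
Cumulative: 19.3, 19.3, 27.4, 40.2, 51.3, 64.7, 80.8, 93.2, 107.8, 110.1, 129.7.
The total first reaches 50 DD on day 5.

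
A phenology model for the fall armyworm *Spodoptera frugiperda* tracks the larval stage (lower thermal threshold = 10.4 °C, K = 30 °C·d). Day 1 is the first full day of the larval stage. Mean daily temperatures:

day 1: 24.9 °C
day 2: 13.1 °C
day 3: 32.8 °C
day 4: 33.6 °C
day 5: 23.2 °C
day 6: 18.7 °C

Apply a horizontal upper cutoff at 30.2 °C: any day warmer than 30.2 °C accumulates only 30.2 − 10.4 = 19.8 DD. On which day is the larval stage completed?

Daily DD above 10.4 °C (capped at 19.8): 14.5, 2.7, 19.8, 19.8, 12.8, 8.3.
Cumulative: 14.5, 17.2, 37.0, 56.8, 69.6, 77.9.
The total first reaches 30 DD on day 3.

day 3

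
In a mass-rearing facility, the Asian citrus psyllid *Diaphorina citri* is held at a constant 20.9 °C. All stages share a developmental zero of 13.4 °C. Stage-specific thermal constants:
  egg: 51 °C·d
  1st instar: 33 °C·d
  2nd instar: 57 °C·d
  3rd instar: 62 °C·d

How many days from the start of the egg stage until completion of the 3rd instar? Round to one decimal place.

27.1 days

Daily accumulation at 20.9 °C = 20.9 − 13.4 = 7.5 DD/day.
Total K = 51 + 33 + 57 + 62 = 203 DD.
Total duration = 203 / 7.5 = 27.067 ≈ 27.1 days.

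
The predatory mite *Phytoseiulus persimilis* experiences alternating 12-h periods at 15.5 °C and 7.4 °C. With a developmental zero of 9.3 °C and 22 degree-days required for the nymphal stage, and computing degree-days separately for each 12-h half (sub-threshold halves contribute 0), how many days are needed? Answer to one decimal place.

Day half: max(0, 15.5 − 9.3) × 0.5 = 6.2 × 0.5 = 3.10 DD.
Night half: max(0, 7.4 − 9.3) × 0.5 = 0.0 × 0.5 = 0.00 DD.
Per 24 h: 3.10 DD/day.
Duration = 22 / 3.10 = 7.097 ≈ 7.1 days.

7.1 days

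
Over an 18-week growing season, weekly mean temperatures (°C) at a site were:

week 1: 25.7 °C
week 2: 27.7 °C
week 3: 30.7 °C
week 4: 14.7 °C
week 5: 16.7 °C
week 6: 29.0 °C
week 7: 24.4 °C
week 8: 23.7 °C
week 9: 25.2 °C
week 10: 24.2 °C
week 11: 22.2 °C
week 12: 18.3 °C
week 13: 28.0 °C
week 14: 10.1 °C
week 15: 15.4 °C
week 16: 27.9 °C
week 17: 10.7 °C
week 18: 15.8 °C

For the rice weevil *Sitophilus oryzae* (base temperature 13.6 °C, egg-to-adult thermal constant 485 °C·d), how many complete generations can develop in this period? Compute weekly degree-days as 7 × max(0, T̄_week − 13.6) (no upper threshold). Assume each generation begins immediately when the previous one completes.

Weekly DD (7 × max(0, T̄ − 13.6)): 84.7, 98.7, 119.7, 7.7, 21.7, 107.8, 75.6, 70.7, 81.2, 74.2, 60.2, 32.9, 100.8, 0.0, 12.6, 100.1, 0.0, 15.4.
Season total = 1064.0 DD.
Complete generations = ⌊1064.0 / 485⌋ = 2.

2 generations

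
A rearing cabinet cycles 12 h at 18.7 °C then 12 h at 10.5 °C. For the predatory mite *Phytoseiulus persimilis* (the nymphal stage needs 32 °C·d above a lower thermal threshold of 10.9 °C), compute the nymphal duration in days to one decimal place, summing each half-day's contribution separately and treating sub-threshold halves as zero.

Day half: max(0, 18.7 − 10.9) × 0.5 = 7.8 × 0.5 = 3.90 DD.
Night half: max(0, 10.5 − 10.9) × 0.5 = 0.0 × 0.5 = 0.00 DD.
Per 24 h: 3.90 DD/day.
Duration = 32 / 3.90 = 8.205 ≈ 8.2 days.

8.2 days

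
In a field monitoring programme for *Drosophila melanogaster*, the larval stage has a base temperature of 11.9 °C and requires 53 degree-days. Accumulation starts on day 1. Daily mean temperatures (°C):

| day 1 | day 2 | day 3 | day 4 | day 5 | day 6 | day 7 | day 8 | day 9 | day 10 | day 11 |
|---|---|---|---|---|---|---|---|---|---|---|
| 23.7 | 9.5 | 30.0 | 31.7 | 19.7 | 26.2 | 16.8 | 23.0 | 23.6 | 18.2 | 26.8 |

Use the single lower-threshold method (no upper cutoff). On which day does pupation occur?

day 5

Daily DD above 11.9 °C: 11.8, 0.0, 18.1, 19.8, 7.8, 14.3, 4.9, 11.1, 11.7, 6.3, 14.9.
Cumulative: 11.8, 11.8, 29.9, 49.7, 57.5, 71.8, 76.7, 87.8, 99.5, 105.8, 120.7.
The total first reaches 53 DD on day 5.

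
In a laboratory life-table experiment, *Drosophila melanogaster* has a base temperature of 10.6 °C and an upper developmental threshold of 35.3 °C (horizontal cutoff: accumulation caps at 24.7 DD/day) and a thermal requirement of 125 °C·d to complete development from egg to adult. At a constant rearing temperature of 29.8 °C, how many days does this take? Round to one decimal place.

Daily accumulation = 29.8 − 10.6 = 19.2 DD/day.
Duration = 125 / 19.2 = 6.510 ≈ 6.5 days.

6.5 days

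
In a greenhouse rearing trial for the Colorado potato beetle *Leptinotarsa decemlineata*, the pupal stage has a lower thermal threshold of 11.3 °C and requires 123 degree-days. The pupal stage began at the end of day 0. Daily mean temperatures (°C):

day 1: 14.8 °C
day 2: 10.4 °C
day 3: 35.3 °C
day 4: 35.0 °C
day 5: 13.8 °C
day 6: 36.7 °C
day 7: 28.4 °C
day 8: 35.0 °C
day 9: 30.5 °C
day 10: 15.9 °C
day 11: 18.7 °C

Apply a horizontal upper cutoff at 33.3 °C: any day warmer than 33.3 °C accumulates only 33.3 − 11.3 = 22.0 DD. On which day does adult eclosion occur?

Daily DD above 11.3 °C (capped at 22.0): 3.5, 0.0, 22.0, 22.0, 2.5, 22.0, 17.1, 22.0, 19.2, 4.6, 7.4.
Cumulative: 3.5, 3.5, 25.5, 47.5, 50.0, 72.0, 89.1, 111.1, 130.3, 134.9, 142.3.
The total first reaches 123 DD on day 9.

day 9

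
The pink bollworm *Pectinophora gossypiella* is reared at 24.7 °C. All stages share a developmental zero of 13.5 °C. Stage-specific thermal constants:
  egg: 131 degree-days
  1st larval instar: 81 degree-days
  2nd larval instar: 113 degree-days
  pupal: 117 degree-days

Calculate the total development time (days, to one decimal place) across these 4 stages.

Daily accumulation at 24.7 °C = 24.7 − 13.5 = 11.2 DD/day.
Total K = 131 + 81 + 113 + 117 = 442 DD.
Total duration = 442 / 11.2 = 39.464 ≈ 39.5 days.

39.5 days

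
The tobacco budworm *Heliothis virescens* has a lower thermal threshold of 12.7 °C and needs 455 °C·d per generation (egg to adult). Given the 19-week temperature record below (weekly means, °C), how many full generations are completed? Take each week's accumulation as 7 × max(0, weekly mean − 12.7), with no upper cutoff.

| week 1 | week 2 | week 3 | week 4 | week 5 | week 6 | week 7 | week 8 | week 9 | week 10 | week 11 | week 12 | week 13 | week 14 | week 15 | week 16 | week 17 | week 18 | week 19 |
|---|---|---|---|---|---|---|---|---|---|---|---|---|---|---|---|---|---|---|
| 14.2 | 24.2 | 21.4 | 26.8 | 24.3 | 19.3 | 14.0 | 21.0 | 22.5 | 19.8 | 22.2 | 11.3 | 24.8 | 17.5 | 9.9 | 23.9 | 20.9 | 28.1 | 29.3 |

2 generations

Weekly DD (7 × max(0, T̄ − 12.7)): 10.5, 80.5, 60.9, 98.7, 81.2, 46.2, 9.1, 58.1, 68.6, 49.7, 66.5, 0.0, 84.7, 33.6, 0.0, 78.4, 57.4, 107.8, 116.2.
Season total = 1108.1 DD.
Complete generations = ⌊1108.1 / 455⌋ = 2.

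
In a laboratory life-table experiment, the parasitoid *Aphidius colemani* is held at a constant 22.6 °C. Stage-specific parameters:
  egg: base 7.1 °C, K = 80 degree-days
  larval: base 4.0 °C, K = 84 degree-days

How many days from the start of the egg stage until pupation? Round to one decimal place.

9.7 days

egg: 80 / (22.6 − 7.1) = 80 / 15.5 = 5.161 d.
larval: 84 / (22.6 − 4.0) = 84 / 18.6 = 4.516 d.
Sum = 9.677 ≈ 9.7 days.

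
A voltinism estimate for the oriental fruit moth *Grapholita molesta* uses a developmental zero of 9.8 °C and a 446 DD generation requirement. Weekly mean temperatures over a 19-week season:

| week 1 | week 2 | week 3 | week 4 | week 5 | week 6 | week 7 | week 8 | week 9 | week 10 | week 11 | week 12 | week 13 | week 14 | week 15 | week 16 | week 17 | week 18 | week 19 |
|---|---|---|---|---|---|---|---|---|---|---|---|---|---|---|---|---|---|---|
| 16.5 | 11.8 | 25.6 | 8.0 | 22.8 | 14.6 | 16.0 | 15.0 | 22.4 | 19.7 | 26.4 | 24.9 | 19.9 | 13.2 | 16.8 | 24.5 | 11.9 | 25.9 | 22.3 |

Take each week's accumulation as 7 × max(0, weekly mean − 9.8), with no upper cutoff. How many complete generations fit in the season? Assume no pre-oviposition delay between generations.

Weekly DD (7 × max(0, T̄ − 9.8)): 46.9, 14.0, 110.6, 0.0, 91.0, 33.6, 43.4, 36.4, 88.2, 69.3, 116.2, 105.7, 70.7, 23.8, 49.0, 102.9, 14.7, 112.7, 87.5.
Season total = 1216.6 DD.
Complete generations = ⌊1216.6 / 446⌋ = 2.

2 generations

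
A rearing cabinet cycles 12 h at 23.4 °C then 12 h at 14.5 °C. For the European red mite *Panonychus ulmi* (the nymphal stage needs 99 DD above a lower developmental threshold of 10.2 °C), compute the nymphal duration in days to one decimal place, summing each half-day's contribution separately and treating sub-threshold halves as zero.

Day half: max(0, 23.4 − 10.2) × 0.5 = 13.2 × 0.5 = 6.60 DD.
Night half: max(0, 14.5 − 10.2) × 0.5 = 4.3 × 0.5 = 2.15 DD.
Per 24 h: 8.75 DD/day.
Duration = 99 / 8.75 = 11.314 ≈ 11.3 days.

11.3 days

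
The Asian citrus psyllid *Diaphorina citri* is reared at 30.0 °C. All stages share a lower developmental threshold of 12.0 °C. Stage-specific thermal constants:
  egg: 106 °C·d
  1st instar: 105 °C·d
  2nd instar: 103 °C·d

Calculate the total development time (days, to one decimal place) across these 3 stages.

Daily accumulation at 30.0 °C = 30.0 − 12.0 = 18.0 DD/day.
Total K = 106 + 105 + 103 = 314 DD.
Total duration = 314 / 18.0 = 17.444 ≈ 17.4 days.

17.4 days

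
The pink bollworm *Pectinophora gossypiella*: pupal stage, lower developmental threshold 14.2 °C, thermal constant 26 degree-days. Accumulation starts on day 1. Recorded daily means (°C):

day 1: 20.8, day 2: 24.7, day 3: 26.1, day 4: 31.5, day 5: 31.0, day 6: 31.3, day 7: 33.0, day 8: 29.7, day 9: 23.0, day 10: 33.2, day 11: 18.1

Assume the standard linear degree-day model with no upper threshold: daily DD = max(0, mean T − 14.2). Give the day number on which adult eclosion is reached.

day 3

Daily DD above 14.2 °C: 6.6, 10.5, 11.9, 17.3, 16.8, 17.1, 18.8, 15.5, 8.8, 19.0, 3.9.
Cumulative: 6.6, 17.1, 29.0, 46.3, 63.1, 80.2, 99.0, 114.5, 123.3, 142.3, 146.2.
The total first reaches 26 DD on day 3.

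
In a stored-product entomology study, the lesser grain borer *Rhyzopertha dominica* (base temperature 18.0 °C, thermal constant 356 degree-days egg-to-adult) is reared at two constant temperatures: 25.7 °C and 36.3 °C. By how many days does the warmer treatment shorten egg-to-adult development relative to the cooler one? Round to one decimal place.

26.8 days

At 25.7 °C: 356 / (25.7 − 18.0) = 356 / 7.7 = 46.234 d.
At 36.3 °C: 356 / (36.3 − 18.0) = 356 / 18.3 = 19.454 d.
Difference = |46.234 − 19.454| = 26.780 ≈ 26.8 days.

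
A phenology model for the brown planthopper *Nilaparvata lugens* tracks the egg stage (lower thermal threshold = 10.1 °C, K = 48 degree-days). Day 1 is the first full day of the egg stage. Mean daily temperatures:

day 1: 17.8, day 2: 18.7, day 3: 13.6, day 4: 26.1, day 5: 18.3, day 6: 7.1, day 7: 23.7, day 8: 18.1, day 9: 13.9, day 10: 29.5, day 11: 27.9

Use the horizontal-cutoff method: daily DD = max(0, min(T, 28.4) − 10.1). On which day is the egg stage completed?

day 7

Daily DD above 10.1 °C (capped at 18.3): 7.7, 8.6, 3.5, 16.0, 8.2, 0.0, 13.6, 8.0, 3.8, 18.3, 17.8.
Cumulative: 7.7, 16.3, 19.8, 35.8, 44.0, 44.0, 57.6, 65.6, 69.4, 87.7, 105.5.
The total first reaches 48 DD on day 7.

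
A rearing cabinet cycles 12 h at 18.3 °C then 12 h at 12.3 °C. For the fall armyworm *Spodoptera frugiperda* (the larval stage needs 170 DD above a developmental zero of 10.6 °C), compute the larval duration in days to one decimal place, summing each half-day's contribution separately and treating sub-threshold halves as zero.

36.2 days

Day half: max(0, 18.3 − 10.6) × 0.5 = 7.7 × 0.5 = 3.85 DD.
Night half: max(0, 12.3 − 10.6) × 0.5 = 1.7 × 0.5 = 0.85 DD.
Per 24 h: 4.70 DD/day.
Duration = 170 / 4.70 = 36.170 ≈ 36.2 days.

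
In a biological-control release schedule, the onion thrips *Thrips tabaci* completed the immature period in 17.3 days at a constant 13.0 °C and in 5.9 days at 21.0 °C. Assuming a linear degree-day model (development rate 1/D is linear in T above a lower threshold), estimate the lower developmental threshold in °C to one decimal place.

8.9 °C

Under the model K = D·(T − T_b), so D₁·(T₁ − T_b) = D₂·(T₂ − T_b).
17.3·(13.0 − T_b) = 5.9·(21.0 − T_b)
T_b = (17.3·13.0 − 5.9·21.0) / (17.3 − 5.9) = 101.00 / 11.4 = 8.860 °C ≈ 8.9 °C.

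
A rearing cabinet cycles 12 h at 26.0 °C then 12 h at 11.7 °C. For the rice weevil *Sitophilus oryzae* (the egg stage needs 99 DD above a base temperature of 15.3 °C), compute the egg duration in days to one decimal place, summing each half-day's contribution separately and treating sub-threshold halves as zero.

Day half: max(0, 26.0 − 15.3) × 0.5 = 10.7 × 0.5 = 5.35 DD.
Night half: max(0, 11.7 − 15.3) × 0.5 = 0.0 × 0.5 = 0.00 DD.
Per 24 h: 5.35 DD/day.
Duration = 99 / 5.35 = 18.505 ≈ 18.5 days.

18.5 days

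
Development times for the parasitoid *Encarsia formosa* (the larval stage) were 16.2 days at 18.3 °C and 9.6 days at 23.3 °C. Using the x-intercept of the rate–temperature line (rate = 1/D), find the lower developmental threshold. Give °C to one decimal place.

Linear rate model ⇒ the product D·(T − T_b) is constant across temperatures.
16.2·(18.3 − T_b) = 9.6·(23.3 − T_b)
T_b = (16.2·18.3 − 9.6·23.3) / (16.2 − 9.6) = 72.78 / 6.6 = 11.027 °C ≈ 11.0 °C.

11.0 °C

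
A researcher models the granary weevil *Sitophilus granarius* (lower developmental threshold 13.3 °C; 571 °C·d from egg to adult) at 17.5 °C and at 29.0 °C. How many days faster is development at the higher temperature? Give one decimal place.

99.6 days

At 17.5 °C: 571 / (17.5 − 13.3) = 571 / 4.2 = 135.952 d.
At 29.0 °C: 571 / (29.0 − 13.3) = 571 / 15.7 = 36.369 d.
Difference = |135.952 − 36.369| = 99.583 ≈ 99.6 days.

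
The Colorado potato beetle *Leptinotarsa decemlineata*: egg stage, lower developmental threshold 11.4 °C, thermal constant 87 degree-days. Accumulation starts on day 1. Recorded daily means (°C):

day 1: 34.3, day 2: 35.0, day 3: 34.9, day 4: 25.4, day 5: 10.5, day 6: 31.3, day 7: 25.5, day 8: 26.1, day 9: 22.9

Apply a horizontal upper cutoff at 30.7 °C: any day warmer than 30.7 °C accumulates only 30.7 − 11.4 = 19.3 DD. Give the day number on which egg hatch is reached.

Daily DD above 11.4 °C (capped at 19.3): 19.3, 19.3, 19.3, 14.0, 0.0, 19.3, 14.1, 14.7, 11.5.
Cumulative: 19.3, 38.6, 57.9, 71.9, 71.9, 91.2, 105.3, 120.0, 131.5.
The total first reaches 87 DD on day 6.

day 6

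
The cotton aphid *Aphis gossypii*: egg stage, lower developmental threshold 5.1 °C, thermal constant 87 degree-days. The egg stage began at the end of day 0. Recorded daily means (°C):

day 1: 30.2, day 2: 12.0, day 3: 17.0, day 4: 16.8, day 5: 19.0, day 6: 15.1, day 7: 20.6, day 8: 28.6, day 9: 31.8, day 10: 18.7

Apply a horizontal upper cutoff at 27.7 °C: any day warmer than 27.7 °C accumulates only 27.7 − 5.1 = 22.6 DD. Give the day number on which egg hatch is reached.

Daily DD above 5.1 °C (capped at 22.6): 22.6, 6.9, 11.9, 11.7, 13.9, 10.0, 15.5, 22.6, 22.6, 13.6.
Cumulative: 22.6, 29.5, 41.4, 53.1, 67.0, 77.0, 92.5, 115.1, 137.7, 151.3.
The total first reaches 87 DD on day 7.

day 7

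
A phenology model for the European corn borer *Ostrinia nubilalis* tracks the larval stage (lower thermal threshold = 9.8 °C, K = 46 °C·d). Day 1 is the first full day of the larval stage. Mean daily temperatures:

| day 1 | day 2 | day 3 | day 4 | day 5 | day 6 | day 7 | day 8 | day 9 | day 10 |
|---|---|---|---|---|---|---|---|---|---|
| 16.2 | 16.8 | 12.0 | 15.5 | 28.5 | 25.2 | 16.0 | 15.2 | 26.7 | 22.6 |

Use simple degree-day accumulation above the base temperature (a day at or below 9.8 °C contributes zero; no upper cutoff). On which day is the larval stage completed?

Daily DD above 9.8 °C: 6.4, 7.0, 2.2, 5.7, 18.7, 15.4, 6.2, 5.4, 16.9, 12.8.
Cumulative: 6.4, 13.4, 15.6, 21.3, 40.0, 55.4, 61.6, 67.0, 83.9, 96.7.
The total first reaches 46 DD on day 6.

day 6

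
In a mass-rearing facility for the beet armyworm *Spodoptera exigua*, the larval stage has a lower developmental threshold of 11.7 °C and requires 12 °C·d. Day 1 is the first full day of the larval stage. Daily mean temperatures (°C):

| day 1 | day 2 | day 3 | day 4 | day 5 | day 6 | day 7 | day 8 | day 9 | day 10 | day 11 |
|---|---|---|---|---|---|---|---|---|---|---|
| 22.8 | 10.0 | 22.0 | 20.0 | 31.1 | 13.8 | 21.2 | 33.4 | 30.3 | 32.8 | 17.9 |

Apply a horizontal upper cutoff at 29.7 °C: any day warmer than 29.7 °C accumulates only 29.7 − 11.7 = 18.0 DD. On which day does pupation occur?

day 3

Daily DD above 11.7 °C (capped at 18.0): 11.1, 0.0, 10.3, 8.3, 18.0, 2.1, 9.5, 18.0, 18.0, 18.0, 6.2.
Cumulative: 11.1, 11.1, 21.4, 29.7, 47.7, 49.8, 59.3, 77.3, 95.3, 113.3, 119.5.
The total first reaches 12 DD on day 3.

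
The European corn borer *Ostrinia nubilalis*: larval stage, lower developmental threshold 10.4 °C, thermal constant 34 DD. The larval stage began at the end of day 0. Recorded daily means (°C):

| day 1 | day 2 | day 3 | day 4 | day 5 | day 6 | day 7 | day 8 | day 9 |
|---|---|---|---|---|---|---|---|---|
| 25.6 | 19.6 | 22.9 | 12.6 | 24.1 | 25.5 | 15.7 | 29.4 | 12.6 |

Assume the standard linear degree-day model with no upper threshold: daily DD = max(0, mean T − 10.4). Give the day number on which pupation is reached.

day 3

Daily DD above 10.4 °C: 15.2, 9.2, 12.5, 2.2, 13.7, 15.1, 5.3, 19.0, 2.2.
Cumulative: 15.2, 24.4, 36.9, 39.1, 52.8, 67.9, 73.2, 92.2, 94.4.
The total first reaches 34 DD on day 3.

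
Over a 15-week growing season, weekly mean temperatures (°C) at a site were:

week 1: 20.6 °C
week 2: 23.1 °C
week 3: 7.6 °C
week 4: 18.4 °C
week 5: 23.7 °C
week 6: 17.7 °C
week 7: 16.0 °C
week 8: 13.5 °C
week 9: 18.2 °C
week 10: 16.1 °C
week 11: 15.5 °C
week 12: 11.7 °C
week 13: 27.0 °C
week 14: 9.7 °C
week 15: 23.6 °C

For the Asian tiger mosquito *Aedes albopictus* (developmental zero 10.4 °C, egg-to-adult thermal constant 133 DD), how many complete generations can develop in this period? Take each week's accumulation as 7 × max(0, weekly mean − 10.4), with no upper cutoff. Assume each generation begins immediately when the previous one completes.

5 generations

Weekly DD (7 × max(0, T̄ − 10.4)): 71.4, 88.9, 0.0, 56.0, 93.1, 51.1, 39.2, 21.7, 54.6, 39.9, 35.7, 9.1, 116.2, 0.0, 92.4.
Season total = 769.3 DD.
Complete generations = ⌊769.3 / 133⌋ = 5.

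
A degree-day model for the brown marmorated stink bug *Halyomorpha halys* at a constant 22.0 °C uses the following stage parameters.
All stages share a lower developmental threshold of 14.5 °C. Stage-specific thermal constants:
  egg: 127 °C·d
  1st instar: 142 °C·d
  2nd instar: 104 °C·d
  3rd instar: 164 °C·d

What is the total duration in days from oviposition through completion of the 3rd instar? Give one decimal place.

Daily accumulation at 22.0 °C = 22.0 − 14.5 = 7.5 DD/day.
Total K = 127 + 142 + 104 + 164 = 537 DD.
Total duration = 537 / 7.5 = 71.600 ≈ 71.6 days.

71.6 days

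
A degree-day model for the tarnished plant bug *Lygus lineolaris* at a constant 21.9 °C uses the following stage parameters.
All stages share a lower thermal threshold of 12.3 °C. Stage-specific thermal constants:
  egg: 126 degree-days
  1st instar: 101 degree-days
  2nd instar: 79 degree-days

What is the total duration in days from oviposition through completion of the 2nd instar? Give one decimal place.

Daily accumulation at 21.9 °C = 21.9 − 12.3 = 9.6 DD/day.
Total K = 126 + 101 + 79 = 306 DD.
Total duration = 306 / 9.6 = 31.875 ≈ 31.9 days.

31.9 days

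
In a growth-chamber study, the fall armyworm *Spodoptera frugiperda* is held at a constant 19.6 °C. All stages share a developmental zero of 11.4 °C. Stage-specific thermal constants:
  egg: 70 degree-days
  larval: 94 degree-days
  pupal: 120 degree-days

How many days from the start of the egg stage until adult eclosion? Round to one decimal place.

Daily accumulation at 19.6 °C = 19.6 − 11.4 = 8.2 DD/day.
Total K = 70 + 94 + 120 = 284 DD.
Total duration = 284 / 8.2 = 34.634 ≈ 34.6 days.

34.6 days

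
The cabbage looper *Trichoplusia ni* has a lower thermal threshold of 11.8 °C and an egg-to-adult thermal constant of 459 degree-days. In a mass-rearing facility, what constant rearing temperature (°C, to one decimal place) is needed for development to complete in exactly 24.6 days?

30.5 °C

Required daily accumulation = 459 / 24.6 = 18.659 DD/day.
T = T_base + 18.659 = 11.8 + 18.659 = 30.459 ≈ 30.5 °C.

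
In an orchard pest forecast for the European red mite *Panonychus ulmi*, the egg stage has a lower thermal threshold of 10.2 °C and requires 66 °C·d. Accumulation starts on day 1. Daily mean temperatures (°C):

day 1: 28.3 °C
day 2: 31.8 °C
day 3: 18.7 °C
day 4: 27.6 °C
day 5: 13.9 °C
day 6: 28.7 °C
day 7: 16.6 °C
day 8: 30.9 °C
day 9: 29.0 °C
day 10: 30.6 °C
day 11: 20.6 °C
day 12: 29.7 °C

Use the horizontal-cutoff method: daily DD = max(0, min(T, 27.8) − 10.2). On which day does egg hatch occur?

Daily DD above 10.2 °C (capped at 17.6): 17.6, 17.6, 8.5, 17.4, 3.7, 17.6, 6.4, 17.6, 17.6, 17.6, 10.4, 17.6.
Cumulative: 17.6, 35.2, 43.7, 61.1, 64.8, 82.4, 88.8, 106.4, 124.0, 141.6, 152.0, 169.6.
The total first reaches 66 DD on day 6.

day 6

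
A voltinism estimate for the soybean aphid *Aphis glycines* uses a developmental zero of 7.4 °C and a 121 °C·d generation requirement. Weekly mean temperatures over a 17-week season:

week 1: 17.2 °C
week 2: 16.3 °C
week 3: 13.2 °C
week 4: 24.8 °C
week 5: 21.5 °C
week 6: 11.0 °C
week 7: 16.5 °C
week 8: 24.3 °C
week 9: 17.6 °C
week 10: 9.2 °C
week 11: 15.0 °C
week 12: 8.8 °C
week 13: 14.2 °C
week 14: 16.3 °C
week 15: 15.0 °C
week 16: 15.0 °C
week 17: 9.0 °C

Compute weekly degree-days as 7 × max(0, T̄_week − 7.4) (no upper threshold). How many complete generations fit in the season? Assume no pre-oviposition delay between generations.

Weekly DD (7 × max(0, T̄ − 7.4)): 68.6, 62.3, 40.6, 121.8, 98.7, 25.2, 63.7, 118.3, 71.4, 12.6, 53.2, 9.8, 47.6, 62.3, 53.2, 53.2, 11.2.
Season total = 973.7 DD.
Complete generations = ⌊973.7 / 121⌋ = 8.

8 generations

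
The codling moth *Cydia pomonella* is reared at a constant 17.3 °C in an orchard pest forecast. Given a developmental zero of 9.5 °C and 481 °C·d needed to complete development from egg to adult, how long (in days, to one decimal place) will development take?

Daily accumulation = 17.3 − 9.5 = 7.8 DD/day.
Duration = 481 / 7.8 = 61.667 ≈ 61.7 days.

61.7 days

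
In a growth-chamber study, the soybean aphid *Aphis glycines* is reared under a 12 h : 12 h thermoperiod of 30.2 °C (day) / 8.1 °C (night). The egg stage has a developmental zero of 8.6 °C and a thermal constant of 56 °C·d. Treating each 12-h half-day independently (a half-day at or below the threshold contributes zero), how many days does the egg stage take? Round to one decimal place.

5.2 days

Day half: max(0, 30.2 − 8.6) × 0.5 = 21.6 × 0.5 = 10.80 DD.
Night half: max(0, 8.1 − 8.6) × 0.5 = 0.0 × 0.5 = 0.00 DD.
Per 24 h: 10.80 DD/day.
Duration = 56 / 10.80 = 5.185 ≈ 5.2 days.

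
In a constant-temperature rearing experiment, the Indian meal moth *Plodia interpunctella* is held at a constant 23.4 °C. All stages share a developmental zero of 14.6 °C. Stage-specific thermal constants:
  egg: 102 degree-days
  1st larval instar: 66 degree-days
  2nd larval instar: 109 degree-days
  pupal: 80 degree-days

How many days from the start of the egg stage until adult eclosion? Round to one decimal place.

Daily accumulation at 23.4 °C = 23.4 − 14.6 = 8.8 DD/day.
Total K = 102 + 66 + 109 + 80 = 357 DD.
Total duration = 357 / 8.8 = 40.568 ≈ 40.6 days.

40.6 days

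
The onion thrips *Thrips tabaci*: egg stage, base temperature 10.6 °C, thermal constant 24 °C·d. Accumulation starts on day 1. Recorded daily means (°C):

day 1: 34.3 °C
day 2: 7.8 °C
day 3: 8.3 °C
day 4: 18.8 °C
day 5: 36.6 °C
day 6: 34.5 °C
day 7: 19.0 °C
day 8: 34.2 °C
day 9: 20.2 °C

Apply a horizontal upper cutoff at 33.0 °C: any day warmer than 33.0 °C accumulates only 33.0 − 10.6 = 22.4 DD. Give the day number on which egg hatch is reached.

Daily DD above 10.6 °C (capped at 22.4): 22.4, 0.0, 0.0, 8.2, 22.4, 22.4, 8.4, 22.4, 9.6.
Cumulative: 22.4, 22.4, 22.4, 30.6, 53.0, 75.4, 83.8, 106.2, 115.8.
The total first reaches 24 DD on day 4.

day 4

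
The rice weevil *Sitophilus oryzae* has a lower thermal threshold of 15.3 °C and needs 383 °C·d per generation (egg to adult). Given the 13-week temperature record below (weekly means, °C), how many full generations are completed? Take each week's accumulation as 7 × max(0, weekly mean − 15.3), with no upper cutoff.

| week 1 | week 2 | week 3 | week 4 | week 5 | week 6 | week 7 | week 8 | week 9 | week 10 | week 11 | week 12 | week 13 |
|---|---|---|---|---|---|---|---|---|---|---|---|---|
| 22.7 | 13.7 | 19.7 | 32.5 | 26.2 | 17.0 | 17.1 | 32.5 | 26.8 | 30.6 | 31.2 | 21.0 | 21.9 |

Weekly DD (7 × max(0, T̄ − 15.3)): 51.8, 0.0, 30.8, 120.4, 76.3, 11.9, 12.6, 120.4, 80.5, 107.1, 111.3, 39.9, 46.2.
Season total = 809.2 DD.
Complete generations = ⌊809.2 / 383⌋ = 2.

2 generations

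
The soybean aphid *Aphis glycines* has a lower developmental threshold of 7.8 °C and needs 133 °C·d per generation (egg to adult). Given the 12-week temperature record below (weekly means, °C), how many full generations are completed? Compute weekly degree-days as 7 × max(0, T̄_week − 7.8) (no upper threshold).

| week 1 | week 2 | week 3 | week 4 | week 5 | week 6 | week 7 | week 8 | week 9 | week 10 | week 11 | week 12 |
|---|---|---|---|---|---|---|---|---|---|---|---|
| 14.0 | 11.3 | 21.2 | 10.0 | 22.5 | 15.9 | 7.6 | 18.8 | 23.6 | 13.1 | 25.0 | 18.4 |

Weekly DD (7 × max(0, T̄ − 7.8)): 43.4, 24.5, 93.8, 15.4, 102.9, 56.7, 0.0, 77.0, 110.6, 37.1, 120.4, 74.2.
Season total = 756.0 DD.
Complete generations = ⌊756.0 / 133⌋ = 5.

5 generations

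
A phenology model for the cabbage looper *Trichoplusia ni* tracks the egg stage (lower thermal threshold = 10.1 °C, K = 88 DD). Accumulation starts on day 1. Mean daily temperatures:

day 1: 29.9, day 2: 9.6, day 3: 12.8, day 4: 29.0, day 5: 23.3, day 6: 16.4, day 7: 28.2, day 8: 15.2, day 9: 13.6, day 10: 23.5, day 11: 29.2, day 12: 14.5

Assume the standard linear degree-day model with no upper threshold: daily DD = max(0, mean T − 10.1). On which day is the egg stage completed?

day 10

Daily DD above 10.1 °C: 19.8, 0.0, 2.7, 18.9, 13.2, 6.3, 18.1, 5.1, 3.5, 13.4, 19.1, 4.4.
Cumulative: 19.8, 19.8, 22.5, 41.4, 54.6, 60.9, 79.0, 84.1, 87.6, 101.0, 120.1, 124.5.
The total first reaches 88 DD on day 10.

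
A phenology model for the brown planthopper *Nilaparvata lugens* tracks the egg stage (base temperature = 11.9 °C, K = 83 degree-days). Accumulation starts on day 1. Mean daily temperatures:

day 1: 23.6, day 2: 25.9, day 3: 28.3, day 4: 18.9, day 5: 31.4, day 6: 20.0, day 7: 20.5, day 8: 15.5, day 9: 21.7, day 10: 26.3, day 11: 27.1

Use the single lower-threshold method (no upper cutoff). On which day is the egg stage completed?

Daily DD above 11.9 °C: 11.7, 14.0, 16.4, 7.0, 19.5, 8.1, 8.6, 3.6, 9.8, 14.4, 15.2.
Cumulative: 11.7, 25.7, 42.1, 49.1, 68.6, 76.7, 85.3, 88.9, 98.7, 113.1, 128.3.
The total first reaches 83 DD on day 7.

day 7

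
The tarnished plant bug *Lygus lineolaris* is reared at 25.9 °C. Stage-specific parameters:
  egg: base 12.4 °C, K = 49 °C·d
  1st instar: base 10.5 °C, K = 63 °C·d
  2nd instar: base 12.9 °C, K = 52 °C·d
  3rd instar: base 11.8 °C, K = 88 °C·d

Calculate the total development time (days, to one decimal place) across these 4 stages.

egg: 49 / (25.9 − 12.4) = 49 / 13.5 = 3.630 d.
1st instar: 63 / (25.9 − 10.5) = 63 / 15.4 = 4.091 d.
2nd instar: 52 / (25.9 − 12.9) = 52 / 13.0 = 4.000 d.
3rd instar: 88 / (25.9 − 11.8) = 88 / 14.1 = 6.241 d.
Sum = 17.962 ≈ 18.0 days.

18.0 days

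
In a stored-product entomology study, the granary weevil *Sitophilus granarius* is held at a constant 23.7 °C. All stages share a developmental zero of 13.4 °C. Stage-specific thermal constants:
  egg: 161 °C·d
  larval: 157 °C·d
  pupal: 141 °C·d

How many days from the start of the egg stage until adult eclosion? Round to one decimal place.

Daily accumulation at 23.7 °C = 23.7 − 13.4 = 10.3 DD/day.
Total K = 161 + 157 + 141 = 459 DD.
Total duration = 459 / 10.3 = 44.563 ≈ 44.6 days.

44.6 days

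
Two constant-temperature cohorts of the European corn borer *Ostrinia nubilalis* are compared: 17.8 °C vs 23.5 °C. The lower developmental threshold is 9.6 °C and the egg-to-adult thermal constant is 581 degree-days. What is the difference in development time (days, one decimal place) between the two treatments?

At 17.8 °C: 581 / (17.8 − 9.6) = 581 / 8.2 = 70.854 d.
At 23.5 °C: 581 / (23.5 − 9.6) = 581 / 13.9 = 41.799 d.
Difference = |70.854 − 41.799| = 29.055 ≈ 29.1 days.

29.1 days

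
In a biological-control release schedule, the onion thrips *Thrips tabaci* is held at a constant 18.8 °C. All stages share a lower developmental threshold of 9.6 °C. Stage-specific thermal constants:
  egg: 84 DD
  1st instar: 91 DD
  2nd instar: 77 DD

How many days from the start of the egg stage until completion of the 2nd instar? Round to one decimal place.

Daily accumulation at 18.8 °C = 18.8 − 9.6 = 9.2 DD/day.
Total K = 84 + 91 + 77 = 252 DD.
Total duration = 252 / 9.2 = 27.391 ≈ 27.4 days.

27.4 days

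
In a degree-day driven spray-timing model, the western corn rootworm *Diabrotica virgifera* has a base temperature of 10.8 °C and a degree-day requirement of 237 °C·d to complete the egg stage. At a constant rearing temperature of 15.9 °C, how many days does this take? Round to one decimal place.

Daily accumulation = 15.9 − 10.8 = 5.1 DD/day.
Duration = 237 / 5.1 = 46.471 ≈ 46.5 days.

46.5 days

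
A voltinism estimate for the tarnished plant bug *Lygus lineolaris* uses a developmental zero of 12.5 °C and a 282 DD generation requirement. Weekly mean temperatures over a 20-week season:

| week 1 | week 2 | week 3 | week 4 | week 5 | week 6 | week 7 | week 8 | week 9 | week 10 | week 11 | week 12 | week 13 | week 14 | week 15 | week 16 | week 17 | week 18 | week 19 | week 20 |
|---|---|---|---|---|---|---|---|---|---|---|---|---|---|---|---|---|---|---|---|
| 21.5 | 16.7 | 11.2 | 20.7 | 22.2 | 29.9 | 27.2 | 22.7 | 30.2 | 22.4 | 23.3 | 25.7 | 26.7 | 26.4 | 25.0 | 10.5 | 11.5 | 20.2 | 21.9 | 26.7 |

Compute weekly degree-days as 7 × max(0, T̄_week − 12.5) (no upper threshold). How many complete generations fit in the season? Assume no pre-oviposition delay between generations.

4 generations

Weekly DD (7 × max(0, T̄ − 12.5)): 63.0, 29.4, 0.0, 57.4, 67.9, 121.8, 102.9, 71.4, 123.9, 69.3, 75.6, 92.4, 99.4, 97.3, 87.5, 0.0, 0.0, 53.9, 65.8, 99.4.
Season total = 1378.3 DD.
Complete generations = ⌊1378.3 / 282⌋ = 4.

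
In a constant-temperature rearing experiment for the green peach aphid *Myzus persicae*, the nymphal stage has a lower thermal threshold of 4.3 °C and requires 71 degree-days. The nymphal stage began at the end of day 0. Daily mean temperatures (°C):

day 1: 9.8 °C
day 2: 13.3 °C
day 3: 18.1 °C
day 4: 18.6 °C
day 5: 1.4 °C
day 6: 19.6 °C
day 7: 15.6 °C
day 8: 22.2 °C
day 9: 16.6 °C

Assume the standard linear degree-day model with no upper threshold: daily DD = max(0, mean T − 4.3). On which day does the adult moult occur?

day 8

Daily DD above 4.3 °C: 5.5, 9.0, 13.8, 14.3, 0.0, 15.3, 11.3, 17.9, 12.3.
Cumulative: 5.5, 14.5, 28.3, 42.6, 42.6, 57.9, 69.2, 87.1, 99.4.
The total first reaches 71 DD on day 8.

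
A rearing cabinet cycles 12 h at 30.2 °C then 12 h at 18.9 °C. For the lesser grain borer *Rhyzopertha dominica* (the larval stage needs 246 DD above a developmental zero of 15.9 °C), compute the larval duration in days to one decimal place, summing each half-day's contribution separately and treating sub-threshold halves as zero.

Day half: max(0, 30.2 − 15.9) × 0.5 = 14.3 × 0.5 = 7.15 DD.
Night half: max(0, 18.9 − 15.9) × 0.5 = 3.0 × 0.5 = 1.50 DD.
Per 24 h: 8.65 DD/day.
Duration = 246 / 8.65 = 28.439 ≈ 28.4 days.

28.4 days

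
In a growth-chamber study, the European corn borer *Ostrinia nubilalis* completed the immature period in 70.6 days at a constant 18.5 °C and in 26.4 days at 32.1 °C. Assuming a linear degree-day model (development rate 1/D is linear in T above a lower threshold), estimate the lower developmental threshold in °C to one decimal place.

Equal thermal constants: D₁(T₁ − T_b) = D₂(T₂ − T_b).
70.6·(18.5 − T_b) = 26.4·(32.1 − T_b)
T_b = (70.6·18.5 − 26.4·32.1) / (70.6 − 26.4) = 458.66 / 44.2 = 10.377 °C ≈ 10.4 °C.

10.4 °C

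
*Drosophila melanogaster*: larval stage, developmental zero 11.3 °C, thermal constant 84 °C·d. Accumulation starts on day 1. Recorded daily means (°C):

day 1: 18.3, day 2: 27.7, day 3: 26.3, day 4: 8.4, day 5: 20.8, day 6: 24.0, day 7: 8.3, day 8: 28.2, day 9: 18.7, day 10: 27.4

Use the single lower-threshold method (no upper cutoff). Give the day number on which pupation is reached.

Daily DD above 11.3 °C: 7.0, 16.4, 15.0, 0.0, 9.5, 12.7, 0.0, 16.9, 7.4, 16.1.
Cumulative: 7.0, 23.4, 38.4, 38.4, 47.9, 60.6, 60.6, 77.5, 84.9, 101.0.
The total first reaches 84 DD on day 9.

day 9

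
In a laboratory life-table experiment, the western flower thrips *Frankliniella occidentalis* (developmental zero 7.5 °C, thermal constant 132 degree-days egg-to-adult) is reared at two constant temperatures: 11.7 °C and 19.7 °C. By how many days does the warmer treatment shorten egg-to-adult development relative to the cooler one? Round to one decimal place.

20.6 days

At 11.7 °C: 132 / (11.7 − 7.5) = 132 / 4.2 = 31.429 d.
At 19.7 °C: 132 / (19.7 − 7.5) = 132 / 12.2 = 10.820 d.
Difference = |31.429 − 10.820| = 20.609 ≈ 20.6 days.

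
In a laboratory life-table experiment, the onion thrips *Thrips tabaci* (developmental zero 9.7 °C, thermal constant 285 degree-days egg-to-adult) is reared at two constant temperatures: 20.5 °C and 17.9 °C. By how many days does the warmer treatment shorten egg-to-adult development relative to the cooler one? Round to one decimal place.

At 20.5 °C: 285 / (20.5 − 9.7) = 285 / 10.8 = 26.389 d.
At 17.9 °C: 285 / (17.9 − 9.7) = 285 / 8.2 = 34.756 d.
Difference = |26.389 − 34.756| = 8.367 ≈ 8.4 days.

8.4 days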